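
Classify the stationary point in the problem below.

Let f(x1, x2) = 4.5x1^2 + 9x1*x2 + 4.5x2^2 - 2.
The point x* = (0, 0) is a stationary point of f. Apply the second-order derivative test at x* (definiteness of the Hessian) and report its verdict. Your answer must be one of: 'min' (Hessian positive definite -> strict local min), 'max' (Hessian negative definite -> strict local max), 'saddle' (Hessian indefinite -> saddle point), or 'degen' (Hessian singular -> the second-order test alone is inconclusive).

Compute the Hessian H = grad^2 f:
  H = [[9, 9], [9, 9]]
Verify stationarity: grad f(x*) = H x* + g = (0, 0).
Eigenvalues of H: 0, 18.
H has a zero eigenvalue (singular; positive semidefinite but not definite), so H is neither positive definite, negative definite, nor indefinite. The second-order test alone is inconclusive -> degen.
(Indeed, f is constant along the null direction of H through x*, so x* is not a strict local extremum.)

degen


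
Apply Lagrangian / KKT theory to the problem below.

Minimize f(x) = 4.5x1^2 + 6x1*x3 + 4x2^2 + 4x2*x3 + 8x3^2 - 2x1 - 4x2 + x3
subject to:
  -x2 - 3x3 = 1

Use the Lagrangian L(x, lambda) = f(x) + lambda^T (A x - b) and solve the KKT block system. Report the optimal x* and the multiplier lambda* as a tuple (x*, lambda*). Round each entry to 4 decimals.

Form the Lagrangian:
  L(x, lambda) = (1/2) x^T Q x + c^T x + lambda^T (A x - b)
Stationarity (grad_x L = 0): Q x + c + A^T lambda = 0.
Primal feasibility: A x = b.

This gives the KKT block system:
  [ Q   A^T ] [ x     ]   [-c ]
  [ A    0  ] [ lambda ] = [ b ]

Solving the linear system:
  x*      = (0.6037, 0.7167, -0.5722)
  lambda* = (-0.5556)
  f(x*)   = -2.0454

x* = (0.6037, 0.7167, -0.5722), lambda* = (-0.5556)


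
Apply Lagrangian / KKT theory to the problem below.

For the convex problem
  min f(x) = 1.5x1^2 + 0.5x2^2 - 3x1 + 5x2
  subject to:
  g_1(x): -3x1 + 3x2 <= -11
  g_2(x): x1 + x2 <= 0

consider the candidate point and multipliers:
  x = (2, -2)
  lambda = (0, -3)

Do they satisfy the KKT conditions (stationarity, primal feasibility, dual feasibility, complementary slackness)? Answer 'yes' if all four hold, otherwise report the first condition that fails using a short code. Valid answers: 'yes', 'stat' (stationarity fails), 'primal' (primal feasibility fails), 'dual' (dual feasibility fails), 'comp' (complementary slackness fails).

Gradient of f: grad f(x) = Q x + c = (3, 3)
Constraint values g_i(x) = a_i^T x - b_i:
  g_1((2, -2)) = -1
  g_2((2, -2)) = 0
Stationarity residual: grad f(x) + sum_i lambda_i a_i = (0, 0)
  -> stationarity OK
Primal feasibility (all g_i <= 0): OK
Dual feasibility (all lambda_i >= 0): FAILS
Complementary slackness (lambda_i * g_i(x) = 0 for all i): OK

Verdict: the first failing condition is dual_feasibility -> dual.

dual


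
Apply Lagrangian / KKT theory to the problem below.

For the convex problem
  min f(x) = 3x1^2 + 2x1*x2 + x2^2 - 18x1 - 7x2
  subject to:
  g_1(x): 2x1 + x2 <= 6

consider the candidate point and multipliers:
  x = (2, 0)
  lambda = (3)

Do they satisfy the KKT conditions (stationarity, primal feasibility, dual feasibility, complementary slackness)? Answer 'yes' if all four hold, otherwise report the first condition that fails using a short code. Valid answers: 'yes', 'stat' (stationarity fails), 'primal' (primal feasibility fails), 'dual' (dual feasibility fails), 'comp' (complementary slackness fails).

Gradient of f: grad f(x) = Q x + c = (-6, -3)
Constraint values g_i(x) = a_i^T x - b_i:
  g_1((2, 0)) = -2
Stationarity residual: grad f(x) + sum_i lambda_i a_i = (0, 0)
  -> stationarity OK
Primal feasibility (all g_i <= 0): OK
Dual feasibility (all lambda_i >= 0): OK
Complementary slackness (lambda_i * g_i(x) = 0 for all i): FAILS

Verdict: the first failing condition is complementary_slackness -> comp.

comp


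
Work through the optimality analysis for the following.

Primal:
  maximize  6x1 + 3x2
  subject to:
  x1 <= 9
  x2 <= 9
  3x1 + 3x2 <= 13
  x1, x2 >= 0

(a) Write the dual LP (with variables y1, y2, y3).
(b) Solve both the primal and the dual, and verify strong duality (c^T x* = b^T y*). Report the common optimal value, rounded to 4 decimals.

The standard primal-dual pair for 'max c^T x s.t. A x <= b, x >= 0' is:
  Dual:  min b^T y  s.t.  A^T y >= c,  y >= 0.

So the dual LP is:
  minimize  9y1 + 9y2 + 13y3
  subject to:
    y1 + 3y3 >= 6
    y2 + 3y3 >= 3
    y1, y2, y3 >= 0

Solving the primal: x* = (4.3333, 0).
  primal value c^T x* = 26.
Solving the dual: y* = (0, 0, 2).
  dual value b^T y* = 26.
Strong duality: c^T x* = b^T y*. Confirmed.

26


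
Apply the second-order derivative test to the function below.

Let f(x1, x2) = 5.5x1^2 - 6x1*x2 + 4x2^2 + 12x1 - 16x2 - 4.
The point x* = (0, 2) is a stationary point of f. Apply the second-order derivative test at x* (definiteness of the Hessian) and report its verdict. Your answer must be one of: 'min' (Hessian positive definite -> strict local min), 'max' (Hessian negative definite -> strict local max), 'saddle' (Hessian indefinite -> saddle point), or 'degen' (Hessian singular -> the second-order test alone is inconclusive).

Compute the Hessian H = grad^2 f:
  H = [[11, -6], [-6, 8]]
Verify stationarity: grad f(x*) = H x* + g = (0, 0).
Eigenvalues of H: 3.3153, 15.6847.
Both eigenvalues > 0, so H is positive definite -> x* is a strict local min.

min


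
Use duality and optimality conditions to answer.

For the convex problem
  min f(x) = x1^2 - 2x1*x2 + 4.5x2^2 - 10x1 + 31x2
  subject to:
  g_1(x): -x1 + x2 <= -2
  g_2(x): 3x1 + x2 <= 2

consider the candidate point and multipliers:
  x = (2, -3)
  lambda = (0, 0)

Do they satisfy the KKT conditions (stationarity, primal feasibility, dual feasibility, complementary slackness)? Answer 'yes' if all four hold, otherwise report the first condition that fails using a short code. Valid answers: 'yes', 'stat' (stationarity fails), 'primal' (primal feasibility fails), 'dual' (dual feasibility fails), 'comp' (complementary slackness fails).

Gradient of f: grad f(x) = Q x + c = (0, 0)
Constraint values g_i(x) = a_i^T x - b_i:
  g_1((2, -3)) = -3
  g_2((2, -3)) = 1
Stationarity residual: grad f(x) + sum_i lambda_i a_i = (0, 0)
  -> stationarity OK
Primal feasibility (all g_i <= 0): FAILS
Dual feasibility (all lambda_i >= 0): OK
Complementary slackness (lambda_i * g_i(x) = 0 for all i): OK

Verdict: the first failing condition is primal_feasibility -> primal.

primal


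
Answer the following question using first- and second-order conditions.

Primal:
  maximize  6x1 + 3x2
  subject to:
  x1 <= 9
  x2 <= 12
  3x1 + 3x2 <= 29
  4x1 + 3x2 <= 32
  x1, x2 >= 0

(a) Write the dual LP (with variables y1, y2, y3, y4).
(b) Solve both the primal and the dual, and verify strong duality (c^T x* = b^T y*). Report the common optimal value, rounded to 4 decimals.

The standard primal-dual pair for 'max c^T x s.t. A x <= b, x >= 0' is:
  Dual:  min b^T y  s.t.  A^T y >= c,  y >= 0.

So the dual LP is:
  minimize  9y1 + 12y2 + 29y3 + 32y4
  subject to:
    y1 + 3y3 + 4y4 >= 6
    y2 + 3y3 + 3y4 >= 3
    y1, y2, y3, y4 >= 0

Solving the primal: x* = (8, 0).
  primal value c^T x* = 48.
Solving the dual: y* = (0, 0, 0, 1.5).
  dual value b^T y* = 48.
Strong duality: c^T x* = b^T y*. Confirmed.

48


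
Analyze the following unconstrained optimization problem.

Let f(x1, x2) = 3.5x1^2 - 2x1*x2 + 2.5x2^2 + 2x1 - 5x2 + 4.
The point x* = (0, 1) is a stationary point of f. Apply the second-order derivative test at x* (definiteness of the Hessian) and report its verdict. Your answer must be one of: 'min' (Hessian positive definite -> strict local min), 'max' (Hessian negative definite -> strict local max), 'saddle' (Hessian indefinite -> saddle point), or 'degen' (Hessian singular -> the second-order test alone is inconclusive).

Compute the Hessian H = grad^2 f:
  H = [[7, -2], [-2, 5]]
Verify stationarity: grad f(x*) = H x* + g = (0, 0).
Eigenvalues of H: 3.7639, 8.2361.
Both eigenvalues > 0, so H is positive definite -> x* is a strict local min.

min


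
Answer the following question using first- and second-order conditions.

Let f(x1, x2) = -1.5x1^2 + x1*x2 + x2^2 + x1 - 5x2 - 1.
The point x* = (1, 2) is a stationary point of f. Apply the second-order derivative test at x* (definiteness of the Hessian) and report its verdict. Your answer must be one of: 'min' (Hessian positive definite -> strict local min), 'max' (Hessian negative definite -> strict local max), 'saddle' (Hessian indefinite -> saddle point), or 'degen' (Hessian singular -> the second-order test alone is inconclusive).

Compute the Hessian H = grad^2 f:
  H = [[-3, 1], [1, 2]]
Verify stationarity: grad f(x*) = H x* + g = (0, 0).
Eigenvalues of H: -3.1926, 2.1926.
Eigenvalues have mixed signs, so H is indefinite -> x* is a saddle point.

saddle


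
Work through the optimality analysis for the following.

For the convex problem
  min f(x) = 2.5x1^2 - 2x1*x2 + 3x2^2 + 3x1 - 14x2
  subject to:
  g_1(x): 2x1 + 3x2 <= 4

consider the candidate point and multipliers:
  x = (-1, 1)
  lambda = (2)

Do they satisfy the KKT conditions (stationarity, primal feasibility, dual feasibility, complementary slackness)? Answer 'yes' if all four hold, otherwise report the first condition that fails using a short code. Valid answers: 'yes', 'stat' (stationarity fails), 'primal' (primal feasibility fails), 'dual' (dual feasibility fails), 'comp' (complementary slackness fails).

Gradient of f: grad f(x) = Q x + c = (-4, -6)
Constraint values g_i(x) = a_i^T x - b_i:
  g_1((-1, 1)) = -3
Stationarity residual: grad f(x) + sum_i lambda_i a_i = (0, 0)
  -> stationarity OK
Primal feasibility (all g_i <= 0): OK
Dual feasibility (all lambda_i >= 0): OK
Complementary slackness (lambda_i * g_i(x) = 0 for all i): FAILS

Verdict: the first failing condition is complementary_slackness -> comp.

comp


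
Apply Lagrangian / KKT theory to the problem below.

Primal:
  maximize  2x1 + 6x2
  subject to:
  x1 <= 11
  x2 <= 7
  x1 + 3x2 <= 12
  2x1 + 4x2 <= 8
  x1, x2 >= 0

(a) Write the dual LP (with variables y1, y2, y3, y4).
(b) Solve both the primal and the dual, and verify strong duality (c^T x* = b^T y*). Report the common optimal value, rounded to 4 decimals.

The standard primal-dual pair for 'max c^T x s.t. A x <= b, x >= 0' is:
  Dual:  min b^T y  s.t.  A^T y >= c,  y >= 0.

So the dual LP is:
  minimize  11y1 + 7y2 + 12y3 + 8y4
  subject to:
    y1 + y3 + 2y4 >= 2
    y2 + 3y3 + 4y4 >= 6
    y1, y2, y3, y4 >= 0

Solving the primal: x* = (0, 2).
  primal value c^T x* = 12.
Solving the dual: y* = (0, 0, 0, 1.5).
  dual value b^T y* = 12.
Strong duality: c^T x* = b^T y*. Confirmed.

12


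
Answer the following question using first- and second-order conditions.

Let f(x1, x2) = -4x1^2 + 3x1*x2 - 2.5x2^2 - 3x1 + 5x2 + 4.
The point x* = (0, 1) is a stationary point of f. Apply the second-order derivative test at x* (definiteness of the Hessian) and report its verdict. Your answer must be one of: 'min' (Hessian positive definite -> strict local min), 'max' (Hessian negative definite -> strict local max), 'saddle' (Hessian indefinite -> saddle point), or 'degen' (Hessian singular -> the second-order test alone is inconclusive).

Compute the Hessian H = grad^2 f:
  H = [[-8, 3], [3, -5]]
Verify stationarity: grad f(x*) = H x* + g = (0, 0).
Eigenvalues of H: -9.8541, -3.1459.
Both eigenvalues < 0, so H is negative definite -> x* is a strict local max.

max


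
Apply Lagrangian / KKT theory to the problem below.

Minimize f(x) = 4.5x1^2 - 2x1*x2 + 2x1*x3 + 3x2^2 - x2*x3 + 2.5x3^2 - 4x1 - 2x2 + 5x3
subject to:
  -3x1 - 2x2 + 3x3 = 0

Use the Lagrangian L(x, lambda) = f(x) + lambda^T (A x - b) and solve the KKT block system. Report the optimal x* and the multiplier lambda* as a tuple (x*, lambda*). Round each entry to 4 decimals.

Form the Lagrangian:
  L(x, lambda) = (1/2) x^T Q x + c^T x + lambda^T (A x - b)
Stationarity (grad_x L = 0): Q x + c + A^T lambda = 0.
Primal feasibility: A x = b.

This gives the KKT block system:
  [ Q   A^T ] [ x     ]   [-c ]
  [ A    0  ] [ lambda ] = [ b ]

Solving the linear system:
  x*      = (-0.0385, -0.1842, -0.1613)
  lambda* = (-1.4335)
  f(x*)   = -0.1421

x* = (-0.0385, -0.1842, -0.1613), lambda* = (-1.4335)


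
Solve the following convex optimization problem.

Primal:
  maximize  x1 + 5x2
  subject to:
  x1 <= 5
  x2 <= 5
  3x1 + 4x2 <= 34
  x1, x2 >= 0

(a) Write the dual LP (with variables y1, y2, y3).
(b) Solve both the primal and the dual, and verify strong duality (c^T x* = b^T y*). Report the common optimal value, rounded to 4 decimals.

The standard primal-dual pair for 'max c^T x s.t. A x <= b, x >= 0' is:
  Dual:  min b^T y  s.t.  A^T y >= c,  y >= 0.

So the dual LP is:
  minimize  5y1 + 5y2 + 34y3
  subject to:
    y1 + 3y3 >= 1
    y2 + 4y3 >= 5
    y1, y2, y3 >= 0

Solving the primal: x* = (4.6667, 5).
  primal value c^T x* = 29.6667.
Solving the dual: y* = (0, 3.6667, 0.3333).
  dual value b^T y* = 29.6667.
Strong duality: c^T x* = b^T y*. Confirmed.

29.6667


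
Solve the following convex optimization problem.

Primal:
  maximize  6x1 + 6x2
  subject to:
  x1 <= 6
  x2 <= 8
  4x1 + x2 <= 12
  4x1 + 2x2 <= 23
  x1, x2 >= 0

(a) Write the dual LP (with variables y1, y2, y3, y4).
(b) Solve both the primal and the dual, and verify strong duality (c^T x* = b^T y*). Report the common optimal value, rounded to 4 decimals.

The standard primal-dual pair for 'max c^T x s.t. A x <= b, x >= 0' is:
  Dual:  min b^T y  s.t.  A^T y >= c,  y >= 0.

So the dual LP is:
  minimize  6y1 + 8y2 + 12y3 + 23y4
  subject to:
    y1 + 4y3 + 4y4 >= 6
    y2 + y3 + 2y4 >= 6
    y1, y2, y3, y4 >= 0

Solving the primal: x* = (1, 8).
  primal value c^T x* = 54.
Solving the dual: y* = (0, 4.5, 1.5, 0).
  dual value b^T y* = 54.
Strong duality: c^T x* = b^T y*. Confirmed.

54


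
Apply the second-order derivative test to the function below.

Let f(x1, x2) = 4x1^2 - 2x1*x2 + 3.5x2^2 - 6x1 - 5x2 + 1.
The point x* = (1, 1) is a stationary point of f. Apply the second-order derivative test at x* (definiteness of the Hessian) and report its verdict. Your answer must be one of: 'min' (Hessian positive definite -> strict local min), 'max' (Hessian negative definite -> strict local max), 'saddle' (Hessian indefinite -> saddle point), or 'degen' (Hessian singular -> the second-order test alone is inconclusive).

Compute the Hessian H = grad^2 f:
  H = [[8, -2], [-2, 7]]
Verify stationarity: grad f(x*) = H x* + g = (0, 0).
Eigenvalues of H: 5.4384, 9.5616.
Both eigenvalues > 0, so H is positive definite -> x* is a strict local min.

min


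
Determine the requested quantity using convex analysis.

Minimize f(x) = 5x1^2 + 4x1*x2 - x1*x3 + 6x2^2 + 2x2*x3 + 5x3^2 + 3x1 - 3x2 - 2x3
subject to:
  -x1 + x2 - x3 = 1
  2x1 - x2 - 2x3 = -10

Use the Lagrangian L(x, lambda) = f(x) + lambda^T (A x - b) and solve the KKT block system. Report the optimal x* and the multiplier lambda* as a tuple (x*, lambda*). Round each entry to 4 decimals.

Form the Lagrangian:
  L(x, lambda) = (1/2) x^T Q x + c^T x + lambda^T (A x - b)
Stationarity (grad_x L = 0): Q x + c + A^T lambda = 0.
Primal feasibility: A x = b.

This gives the KKT block system:
  [ Q   A^T ] [ x     ]   [-c ]
  [ A    0  ] [ lambda ] = [ b ]

Solving the linear system:
  x*      = (-2.1709, 1.1055, 2.2764)
  lambda* = (4.2915, 10.4271)
  f(x*)   = 42.799

x* = (-2.1709, 1.1055, 2.2764), lambda* = (4.2915, 10.4271)


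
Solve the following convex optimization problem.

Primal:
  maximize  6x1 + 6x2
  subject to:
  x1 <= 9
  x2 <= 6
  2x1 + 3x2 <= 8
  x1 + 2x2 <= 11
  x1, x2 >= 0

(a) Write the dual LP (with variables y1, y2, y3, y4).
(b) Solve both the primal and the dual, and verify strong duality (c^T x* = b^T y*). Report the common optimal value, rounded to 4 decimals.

The standard primal-dual pair for 'max c^T x s.t. A x <= b, x >= 0' is:
  Dual:  min b^T y  s.t.  A^T y >= c,  y >= 0.

So the dual LP is:
  minimize  9y1 + 6y2 + 8y3 + 11y4
  subject to:
    y1 + 2y3 + y4 >= 6
    y2 + 3y3 + 2y4 >= 6
    y1, y2, y3, y4 >= 0

Solving the primal: x* = (4, 0).
  primal value c^T x* = 24.
Solving the dual: y* = (0, 0, 3, 0).
  dual value b^T y* = 24.
Strong duality: c^T x* = b^T y*. Confirmed.

24


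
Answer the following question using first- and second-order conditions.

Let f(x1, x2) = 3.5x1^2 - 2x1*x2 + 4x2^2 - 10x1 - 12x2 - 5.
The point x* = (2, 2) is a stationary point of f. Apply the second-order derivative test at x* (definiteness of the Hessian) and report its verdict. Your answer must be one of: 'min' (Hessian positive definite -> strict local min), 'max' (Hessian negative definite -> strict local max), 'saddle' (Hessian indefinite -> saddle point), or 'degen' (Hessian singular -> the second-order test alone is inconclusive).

Compute the Hessian H = grad^2 f:
  H = [[7, -2], [-2, 8]]
Verify stationarity: grad f(x*) = H x* + g = (0, 0).
Eigenvalues of H: 5.4384, 9.5616.
Both eigenvalues > 0, so H is positive definite -> x* is a strict local min.

min


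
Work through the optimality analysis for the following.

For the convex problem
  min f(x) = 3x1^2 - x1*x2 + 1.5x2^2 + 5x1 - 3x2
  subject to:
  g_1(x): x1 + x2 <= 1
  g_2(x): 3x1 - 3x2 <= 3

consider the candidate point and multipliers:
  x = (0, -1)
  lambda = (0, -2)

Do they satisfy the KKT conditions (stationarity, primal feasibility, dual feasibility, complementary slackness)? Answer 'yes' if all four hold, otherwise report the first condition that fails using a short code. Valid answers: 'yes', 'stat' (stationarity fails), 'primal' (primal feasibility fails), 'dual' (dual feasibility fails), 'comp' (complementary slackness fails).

Gradient of f: grad f(x) = Q x + c = (6, -6)
Constraint values g_i(x) = a_i^T x - b_i:
  g_1((0, -1)) = -2
  g_2((0, -1)) = 0
Stationarity residual: grad f(x) + sum_i lambda_i a_i = (0, 0)
  -> stationarity OK
Primal feasibility (all g_i <= 0): OK
Dual feasibility (all lambda_i >= 0): FAILS
Complementary slackness (lambda_i * g_i(x) = 0 for all i): OK

Verdict: the first failing condition is dual_feasibility -> dual.

dual


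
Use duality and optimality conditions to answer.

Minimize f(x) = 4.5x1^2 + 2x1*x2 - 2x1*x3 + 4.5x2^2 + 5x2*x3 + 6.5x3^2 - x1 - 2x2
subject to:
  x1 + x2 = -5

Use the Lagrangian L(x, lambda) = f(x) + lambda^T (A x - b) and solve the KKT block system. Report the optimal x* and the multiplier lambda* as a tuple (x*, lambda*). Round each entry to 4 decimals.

Form the Lagrangian:
  L(x, lambda) = (1/2) x^T Q x + c^T x + lambda^T (A x - b)
Stationarity (grad_x L = 0): Q x + c + A^T lambda = 0.
Primal feasibility: A x = b.

This gives the KKT block system:
  [ Q   A^T ] [ x     ]   [-c ]
  [ A    0  ] [ lambda ] = [ b ]

Solving the linear system:
  x*      = (-2.203, -2.797, 0.7368)
  lambda* = (27.8947)
  f(x*)   = 73.6353

x* = (-2.203, -2.797, 0.7368), lambda* = (27.8947)


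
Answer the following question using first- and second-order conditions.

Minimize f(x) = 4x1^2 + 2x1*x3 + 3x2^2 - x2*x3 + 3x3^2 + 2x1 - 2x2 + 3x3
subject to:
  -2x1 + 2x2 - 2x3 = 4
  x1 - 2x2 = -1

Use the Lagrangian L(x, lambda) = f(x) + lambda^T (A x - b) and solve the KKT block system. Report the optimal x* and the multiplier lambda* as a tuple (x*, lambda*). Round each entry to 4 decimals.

Form the Lagrangian:
  L(x, lambda) = (1/2) x^T Q x + c^T x + lambda^T (A x - b)
Stationarity (grad_x L = 0): Q x + c + A^T lambda = 0.
Primal feasibility: A x = b.

This gives the KKT block system:
  [ Q   A^T ] [ x     ]   [-c ]
  [ A    0  ] [ lambda ] = [ b ]

Solving the linear system:
  x*      = (-0.3684, 0.3158, -1.3158)
  lambda* = (-2.9737, -2.3684)
  f(x*)   = 2.1053

x* = (-0.3684, 0.3158, -1.3158), lambda* = (-2.9737, -2.3684)


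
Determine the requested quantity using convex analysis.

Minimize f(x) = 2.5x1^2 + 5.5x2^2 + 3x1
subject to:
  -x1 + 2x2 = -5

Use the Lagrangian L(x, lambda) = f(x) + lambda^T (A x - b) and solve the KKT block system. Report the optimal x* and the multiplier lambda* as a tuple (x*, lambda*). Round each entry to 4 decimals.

Form the Lagrangian:
  L(x, lambda) = (1/2) x^T Q x + c^T x + lambda^T (A x - b)
Stationarity (grad_x L = 0): Q x + c + A^T lambda = 0.
Primal feasibility: A x = b.

This gives the KKT block system:
  [ Q   A^T ] [ x     ]   [-c ]
  [ A    0  ] [ lambda ] = [ b ]

Solving the linear system:
  x*      = (1.3871, -1.8065)
  lambda* = (9.9355)
  f(x*)   = 26.9194

x* = (1.3871, -1.8065), lambda* = (9.9355)


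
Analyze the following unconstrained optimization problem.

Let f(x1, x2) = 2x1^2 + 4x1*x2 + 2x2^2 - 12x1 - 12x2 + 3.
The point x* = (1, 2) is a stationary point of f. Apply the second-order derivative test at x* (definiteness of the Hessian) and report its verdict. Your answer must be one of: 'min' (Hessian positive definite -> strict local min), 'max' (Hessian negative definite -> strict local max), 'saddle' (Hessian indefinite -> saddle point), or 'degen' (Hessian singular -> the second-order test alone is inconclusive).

Compute the Hessian H = grad^2 f:
  H = [[4, 4], [4, 4]]
Verify stationarity: grad f(x*) = H x* + g = (0, 0).
Eigenvalues of H: 0, 8.
H has a zero eigenvalue (singular; positive semidefinite but not definite), so H is neither positive definite, negative definite, nor indefinite. The second-order test alone is inconclusive -> degen.
(Indeed, f is constant along the null direction of H through x*, so x* is not a strict local extremum.)

degen


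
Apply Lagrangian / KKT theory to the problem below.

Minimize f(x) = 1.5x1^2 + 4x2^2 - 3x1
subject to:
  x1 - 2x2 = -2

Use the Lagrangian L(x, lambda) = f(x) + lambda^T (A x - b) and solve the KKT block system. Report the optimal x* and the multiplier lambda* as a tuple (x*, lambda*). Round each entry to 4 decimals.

Form the Lagrangian:
  L(x, lambda) = (1/2) x^T Q x + c^T x + lambda^T (A x - b)
Stationarity (grad_x L = 0): Q x + c + A^T lambda = 0.
Primal feasibility: A x = b.

This gives the KKT block system:
  [ Q   A^T ] [ x     ]   [-c ]
  [ A    0  ] [ lambda ] = [ b ]

Solving the linear system:
  x*      = (-0.2, 0.9)
  lambda* = (3.6)
  f(x*)   = 3.9

x* = (-0.2, 0.9), lambda* = (3.6)


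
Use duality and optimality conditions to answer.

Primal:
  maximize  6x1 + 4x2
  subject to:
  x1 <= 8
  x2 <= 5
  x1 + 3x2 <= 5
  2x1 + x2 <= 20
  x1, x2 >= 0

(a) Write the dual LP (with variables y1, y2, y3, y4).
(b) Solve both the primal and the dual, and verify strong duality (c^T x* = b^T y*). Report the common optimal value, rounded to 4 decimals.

The standard primal-dual pair for 'max c^T x s.t. A x <= b, x >= 0' is:
  Dual:  min b^T y  s.t.  A^T y >= c,  y >= 0.

So the dual LP is:
  minimize  8y1 + 5y2 + 5y3 + 20y4
  subject to:
    y1 + y3 + 2y4 >= 6
    y2 + 3y3 + y4 >= 4
    y1, y2, y3, y4 >= 0

Solving the primal: x* = (5, 0).
  primal value c^T x* = 30.
Solving the dual: y* = (0, 0, 6, 0).
  dual value b^T y* = 30.
Strong duality: c^T x* = b^T y*. Confirmed.

30


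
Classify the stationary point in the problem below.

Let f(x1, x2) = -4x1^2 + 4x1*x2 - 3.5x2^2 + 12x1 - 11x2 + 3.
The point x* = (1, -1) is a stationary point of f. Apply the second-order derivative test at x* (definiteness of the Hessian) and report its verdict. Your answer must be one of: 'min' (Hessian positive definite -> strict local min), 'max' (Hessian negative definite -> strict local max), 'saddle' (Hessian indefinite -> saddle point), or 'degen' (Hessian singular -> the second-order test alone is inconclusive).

Compute the Hessian H = grad^2 f:
  H = [[-8, 4], [4, -7]]
Verify stationarity: grad f(x*) = H x* + g = (0, 0).
Eigenvalues of H: -11.5311, -3.4689.
Both eigenvalues < 0, so H is negative definite -> x* is a strict local max.

max


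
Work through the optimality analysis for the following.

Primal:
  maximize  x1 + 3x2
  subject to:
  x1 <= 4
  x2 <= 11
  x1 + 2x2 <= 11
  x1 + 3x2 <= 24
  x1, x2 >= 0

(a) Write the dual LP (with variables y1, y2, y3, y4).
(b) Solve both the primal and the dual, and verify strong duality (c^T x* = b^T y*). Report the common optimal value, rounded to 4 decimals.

The standard primal-dual pair for 'max c^T x s.t. A x <= b, x >= 0' is:
  Dual:  min b^T y  s.t.  A^T y >= c,  y >= 0.

So the dual LP is:
  minimize  4y1 + 11y2 + 11y3 + 24y4
  subject to:
    y1 + y3 + y4 >= 1
    y2 + 2y3 + 3y4 >= 3
    y1, y2, y3, y4 >= 0

Solving the primal: x* = (0, 5.5).
  primal value c^T x* = 16.5.
Solving the dual: y* = (0, 0, 1.5, 0).
  dual value b^T y* = 16.5.
Strong duality: c^T x* = b^T y*. Confirmed.

16.5


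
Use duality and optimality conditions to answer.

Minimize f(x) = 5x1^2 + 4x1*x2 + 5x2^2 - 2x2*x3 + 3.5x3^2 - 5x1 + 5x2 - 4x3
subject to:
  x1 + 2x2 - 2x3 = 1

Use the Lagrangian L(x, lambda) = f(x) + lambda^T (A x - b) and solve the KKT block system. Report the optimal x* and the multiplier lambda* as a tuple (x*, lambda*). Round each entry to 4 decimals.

Form the Lagrangian:
  L(x, lambda) = (1/2) x^T Q x + c^T x + lambda^T (A x - b)
Stationarity (grad_x L = 0): Q x + c + A^T lambda = 0.
Primal feasibility: A x = b.

This gives the KKT block system:
  [ Q   A^T ] [ x     ]   [-c ]
  [ A    0  ] [ lambda ] = [ b ]

Solving the linear system:
  x*      = (0.9412, -0.3552, -0.3846)
  lambda* = (-2.991)
  f(x*)   = -0.9762

x* = (0.9412, -0.3552, -0.3846), lambda* = (-2.991)


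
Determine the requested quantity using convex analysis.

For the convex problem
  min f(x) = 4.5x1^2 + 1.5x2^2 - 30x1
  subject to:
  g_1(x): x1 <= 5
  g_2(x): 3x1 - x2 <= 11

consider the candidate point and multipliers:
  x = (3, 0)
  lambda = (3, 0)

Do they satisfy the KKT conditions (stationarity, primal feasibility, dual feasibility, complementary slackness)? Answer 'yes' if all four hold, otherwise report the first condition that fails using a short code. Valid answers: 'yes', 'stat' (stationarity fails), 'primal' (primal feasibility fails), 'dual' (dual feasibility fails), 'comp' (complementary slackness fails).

Gradient of f: grad f(x) = Q x + c = (-3, 0)
Constraint values g_i(x) = a_i^T x - b_i:
  g_1((3, 0)) = -2
  g_2((3, 0)) = -2
Stationarity residual: grad f(x) + sum_i lambda_i a_i = (0, 0)
  -> stationarity OK
Primal feasibility (all g_i <= 0): OK
Dual feasibility (all lambda_i >= 0): OK
Complementary slackness (lambda_i * g_i(x) = 0 for all i): FAILS

Verdict: the first failing condition is complementary_slackness -> comp.

comp


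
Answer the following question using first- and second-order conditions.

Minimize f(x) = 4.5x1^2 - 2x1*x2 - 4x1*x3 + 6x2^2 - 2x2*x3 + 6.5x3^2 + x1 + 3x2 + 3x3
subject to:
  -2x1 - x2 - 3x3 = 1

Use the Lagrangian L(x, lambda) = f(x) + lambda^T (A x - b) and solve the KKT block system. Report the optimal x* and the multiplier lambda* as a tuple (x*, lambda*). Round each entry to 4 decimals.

Form the Lagrangian:
  L(x, lambda) = (1/2) x^T Q x + c^T x + lambda^T (A x - b)
Stationarity (grad_x L = 0): Q x + c + A^T lambda = 0.
Primal feasibility: A x = b.

This gives the KKT block system:
  [ Q   A^T ] [ x     ]   [-c ]
  [ A    0  ] [ lambda ] = [ b ]

Solving the linear system:
  x*      = (-0.116, -0.2503, -0.1726)
  lambda* = (0.5736)
  f(x*)   = -0.9791

x* = (-0.116, -0.2503, -0.1726), lambda* = (0.5736)


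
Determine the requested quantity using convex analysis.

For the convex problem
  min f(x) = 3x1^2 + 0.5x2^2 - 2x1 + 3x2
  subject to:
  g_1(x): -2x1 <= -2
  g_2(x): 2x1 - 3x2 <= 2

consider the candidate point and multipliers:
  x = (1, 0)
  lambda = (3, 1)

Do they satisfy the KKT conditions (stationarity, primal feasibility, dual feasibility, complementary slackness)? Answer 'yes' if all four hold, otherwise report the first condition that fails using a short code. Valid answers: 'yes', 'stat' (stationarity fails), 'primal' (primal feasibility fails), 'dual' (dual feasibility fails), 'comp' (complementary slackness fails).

Gradient of f: grad f(x) = Q x + c = (4, 3)
Constraint values g_i(x) = a_i^T x - b_i:
  g_1((1, 0)) = 0
  g_2((1, 0)) = 0
Stationarity residual: grad f(x) + sum_i lambda_i a_i = (0, 0)
  -> stationarity OK
Primal feasibility (all g_i <= 0): OK
Dual feasibility (all lambda_i >= 0): OK
Complementary slackness (lambda_i * g_i(x) = 0 for all i): OK

Verdict: yes, KKT holds.

yes


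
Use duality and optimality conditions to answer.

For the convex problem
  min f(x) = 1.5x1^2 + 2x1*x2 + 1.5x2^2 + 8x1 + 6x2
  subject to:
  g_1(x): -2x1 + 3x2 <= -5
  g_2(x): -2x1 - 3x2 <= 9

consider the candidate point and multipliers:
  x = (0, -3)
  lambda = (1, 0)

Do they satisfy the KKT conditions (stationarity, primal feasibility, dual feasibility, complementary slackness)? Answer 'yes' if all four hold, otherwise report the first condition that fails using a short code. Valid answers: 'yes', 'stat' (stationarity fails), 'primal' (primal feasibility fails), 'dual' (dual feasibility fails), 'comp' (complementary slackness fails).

Gradient of f: grad f(x) = Q x + c = (2, -3)
Constraint values g_i(x) = a_i^T x - b_i:
  g_1((0, -3)) = -4
  g_2((0, -3)) = 0
Stationarity residual: grad f(x) + sum_i lambda_i a_i = (0, 0)
  -> stationarity OK
Primal feasibility (all g_i <= 0): OK
Dual feasibility (all lambda_i >= 0): OK
Complementary slackness (lambda_i * g_i(x) = 0 for all i): FAILS

Verdict: the first failing condition is complementary_slackness -> comp.

comp


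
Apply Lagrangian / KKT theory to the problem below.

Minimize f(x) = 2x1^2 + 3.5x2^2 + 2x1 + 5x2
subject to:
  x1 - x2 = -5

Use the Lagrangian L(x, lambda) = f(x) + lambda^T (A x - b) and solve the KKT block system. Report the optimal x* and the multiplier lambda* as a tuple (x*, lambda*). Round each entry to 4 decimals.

Form the Lagrangian:
  L(x, lambda) = (1/2) x^T Q x + c^T x + lambda^T (A x - b)
Stationarity (grad_x L = 0): Q x + c + A^T lambda = 0.
Primal feasibility: A x = b.

This gives the KKT block system:
  [ Q   A^T ] [ x     ]   [-c ]
  [ A    0  ] [ lambda ] = [ b ]

Solving the linear system:
  x*      = (-3.8182, 1.1818)
  lambda* = (13.2727)
  f(x*)   = 32.3182

x* = (-3.8182, 1.1818), lambda* = (13.2727)


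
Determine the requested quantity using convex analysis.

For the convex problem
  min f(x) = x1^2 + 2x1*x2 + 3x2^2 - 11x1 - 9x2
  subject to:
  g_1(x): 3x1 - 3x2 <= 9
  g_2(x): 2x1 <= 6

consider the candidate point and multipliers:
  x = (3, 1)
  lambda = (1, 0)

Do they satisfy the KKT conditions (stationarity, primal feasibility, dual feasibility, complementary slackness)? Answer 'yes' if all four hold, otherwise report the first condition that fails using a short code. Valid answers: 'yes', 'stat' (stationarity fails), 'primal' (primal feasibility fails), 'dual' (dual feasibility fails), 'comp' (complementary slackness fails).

Gradient of f: grad f(x) = Q x + c = (-3, 3)
Constraint values g_i(x) = a_i^T x - b_i:
  g_1((3, 1)) = -3
  g_2((3, 1)) = 0
Stationarity residual: grad f(x) + sum_i lambda_i a_i = (0, 0)
  -> stationarity OK
Primal feasibility (all g_i <= 0): OK
Dual feasibility (all lambda_i >= 0): OK
Complementary slackness (lambda_i * g_i(x) = 0 for all i): FAILS

Verdict: the first failing condition is complementary_slackness -> comp.

comp


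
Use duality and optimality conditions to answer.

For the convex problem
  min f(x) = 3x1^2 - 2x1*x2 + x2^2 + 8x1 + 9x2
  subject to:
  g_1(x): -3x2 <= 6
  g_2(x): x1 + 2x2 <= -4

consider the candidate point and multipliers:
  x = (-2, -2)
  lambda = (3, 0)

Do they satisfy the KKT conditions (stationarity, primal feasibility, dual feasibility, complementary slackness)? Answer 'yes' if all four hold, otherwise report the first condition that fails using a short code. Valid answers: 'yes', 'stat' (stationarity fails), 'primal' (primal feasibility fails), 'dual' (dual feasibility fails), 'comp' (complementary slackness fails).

Gradient of f: grad f(x) = Q x + c = (0, 9)
Constraint values g_i(x) = a_i^T x - b_i:
  g_1((-2, -2)) = 0
  g_2((-2, -2)) = -2
Stationarity residual: grad f(x) + sum_i lambda_i a_i = (0, 0)
  -> stationarity OK
Primal feasibility (all g_i <= 0): OK
Dual feasibility (all lambda_i >= 0): OK
Complementary slackness (lambda_i * g_i(x) = 0 for all i): OK

Verdict: yes, KKT holds.

yes


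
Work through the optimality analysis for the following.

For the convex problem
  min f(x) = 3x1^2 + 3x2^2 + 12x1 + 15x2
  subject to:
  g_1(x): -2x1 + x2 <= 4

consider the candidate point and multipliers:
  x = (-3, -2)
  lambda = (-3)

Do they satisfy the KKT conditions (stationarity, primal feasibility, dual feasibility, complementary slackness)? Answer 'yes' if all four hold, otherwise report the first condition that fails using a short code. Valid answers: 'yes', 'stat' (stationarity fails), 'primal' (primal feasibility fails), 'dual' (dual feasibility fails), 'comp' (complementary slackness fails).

Gradient of f: grad f(x) = Q x + c = (-6, 3)
Constraint values g_i(x) = a_i^T x - b_i:
  g_1((-3, -2)) = 0
Stationarity residual: grad f(x) + sum_i lambda_i a_i = (0, 0)
  -> stationarity OK
Primal feasibility (all g_i <= 0): OK
Dual feasibility (all lambda_i >= 0): FAILS
Complementary slackness (lambda_i * g_i(x) = 0 for all i): OK

Verdict: the first failing condition is dual_feasibility -> dual.

dual


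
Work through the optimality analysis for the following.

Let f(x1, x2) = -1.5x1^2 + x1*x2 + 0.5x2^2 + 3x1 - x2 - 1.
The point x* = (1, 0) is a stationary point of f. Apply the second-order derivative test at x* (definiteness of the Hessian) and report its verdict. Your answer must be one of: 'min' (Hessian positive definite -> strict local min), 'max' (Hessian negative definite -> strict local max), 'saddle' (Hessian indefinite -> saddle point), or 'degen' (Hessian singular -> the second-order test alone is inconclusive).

Compute the Hessian H = grad^2 f:
  H = [[-3, 1], [1, 1]]
Verify stationarity: grad f(x*) = H x* + g = (0, 0).
Eigenvalues of H: -3.2361, 1.2361.
Eigenvalues have mixed signs, so H is indefinite -> x* is a saddle point.

saddle


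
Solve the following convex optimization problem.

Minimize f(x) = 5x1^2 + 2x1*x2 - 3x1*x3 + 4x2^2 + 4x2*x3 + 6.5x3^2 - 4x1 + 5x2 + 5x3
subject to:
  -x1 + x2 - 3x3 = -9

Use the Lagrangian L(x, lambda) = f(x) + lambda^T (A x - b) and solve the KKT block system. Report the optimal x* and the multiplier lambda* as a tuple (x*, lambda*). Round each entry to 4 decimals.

Form the Lagrangian:
  L(x, lambda) = (1/2) x^T Q x + c^T x + lambda^T (A x - b)
Stationarity (grad_x L = 0): Q x + c + A^T lambda = 0.
Primal feasibility: A x = b.

This gives the KKT block system:
  [ Q   A^T ] [ x     ]   [-c ]
  [ A    0  ] [ lambda ] = [ b ]

Solving the linear system:
  x*      = (1.746, -2.3584, 1.6319)
  lambda* = (3.8476)
  f(x*)   = 12.0059

x* = (1.746, -2.3584, 1.6319), lambda* = (3.8476)


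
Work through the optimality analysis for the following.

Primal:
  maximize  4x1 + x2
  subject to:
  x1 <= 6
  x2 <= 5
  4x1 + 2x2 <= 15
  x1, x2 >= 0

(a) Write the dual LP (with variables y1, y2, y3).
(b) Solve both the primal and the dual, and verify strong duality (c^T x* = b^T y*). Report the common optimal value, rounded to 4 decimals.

The standard primal-dual pair for 'max c^T x s.t. A x <= b, x >= 0' is:
  Dual:  min b^T y  s.t.  A^T y >= c,  y >= 0.

So the dual LP is:
  minimize  6y1 + 5y2 + 15y3
  subject to:
    y1 + 4y3 >= 4
    y2 + 2y3 >= 1
    y1, y2, y3 >= 0

Solving the primal: x* = (3.75, 0).
  primal value c^T x* = 15.
Solving the dual: y* = (0, 0, 1).
  dual value b^T y* = 15.
Strong duality: c^T x* = b^T y*. Confirmed.

15


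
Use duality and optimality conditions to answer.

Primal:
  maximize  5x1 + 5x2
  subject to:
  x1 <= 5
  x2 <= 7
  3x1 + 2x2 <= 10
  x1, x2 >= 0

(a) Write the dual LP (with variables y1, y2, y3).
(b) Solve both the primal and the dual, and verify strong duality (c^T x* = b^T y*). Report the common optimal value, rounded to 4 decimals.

The standard primal-dual pair for 'max c^T x s.t. A x <= b, x >= 0' is:
  Dual:  min b^T y  s.t.  A^T y >= c,  y >= 0.

So the dual LP is:
  minimize  5y1 + 7y2 + 10y3
  subject to:
    y1 + 3y3 >= 5
    y2 + 2y3 >= 5
    y1, y2, y3 >= 0

Solving the primal: x* = (0, 5).
  primal value c^T x* = 25.
Solving the dual: y* = (0, 0, 2.5).
  dual value b^T y* = 25.
Strong duality: c^T x* = b^T y*. Confirmed.

25


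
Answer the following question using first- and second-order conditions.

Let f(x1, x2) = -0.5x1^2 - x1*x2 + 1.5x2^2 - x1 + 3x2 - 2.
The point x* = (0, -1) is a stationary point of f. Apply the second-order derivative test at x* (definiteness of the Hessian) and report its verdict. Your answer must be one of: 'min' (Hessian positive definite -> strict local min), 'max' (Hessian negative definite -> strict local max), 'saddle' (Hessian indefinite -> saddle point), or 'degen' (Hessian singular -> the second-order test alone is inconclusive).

Compute the Hessian H = grad^2 f:
  H = [[-1, -1], [-1, 3]]
Verify stationarity: grad f(x*) = H x* + g = (0, 0).
Eigenvalues of H: -1.2361, 3.2361.
Eigenvalues have mixed signs, so H is indefinite -> x* is a saddle point.

saddle


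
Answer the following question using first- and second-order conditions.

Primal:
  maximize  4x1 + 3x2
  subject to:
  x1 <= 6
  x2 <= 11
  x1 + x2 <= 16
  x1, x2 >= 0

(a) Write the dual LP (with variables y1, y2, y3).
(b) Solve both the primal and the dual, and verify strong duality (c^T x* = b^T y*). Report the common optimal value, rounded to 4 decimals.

The standard primal-dual pair for 'max c^T x s.t. A x <= b, x >= 0' is:
  Dual:  min b^T y  s.t.  A^T y >= c,  y >= 0.

So the dual LP is:
  minimize  6y1 + 11y2 + 16y3
  subject to:
    y1 + y3 >= 4
    y2 + y3 >= 3
    y1, y2, y3 >= 0

Solving the primal: x* = (6, 10).
  primal value c^T x* = 54.
Solving the dual: y* = (1, 0, 3).
  dual value b^T y* = 54.
Strong duality: c^T x* = b^T y*. Confirmed.

54


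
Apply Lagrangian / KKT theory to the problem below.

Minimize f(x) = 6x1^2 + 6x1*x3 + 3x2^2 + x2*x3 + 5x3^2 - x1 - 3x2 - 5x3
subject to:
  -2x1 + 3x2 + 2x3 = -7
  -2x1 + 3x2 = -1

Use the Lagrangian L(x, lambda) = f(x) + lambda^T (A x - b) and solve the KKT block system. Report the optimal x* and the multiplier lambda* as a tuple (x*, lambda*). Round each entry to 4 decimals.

Form the Lagrangian:
  L(x, lambda) = (1/2) x^T Q x + c^T x + lambda^T (A x - b)
Stationarity (grad_x L = 0): Q x + c + A^T lambda = 0.
Primal feasibility: A x = b.

This gives the KKT block system:
  [ Q   A^T ] [ x     ]   [-c ]
  [ A    0  ] [ lambda ] = [ b ]

Solving the linear system:
  x*      = (1.6591, 0.7727, -3)
  lambda* = (12.1364, -11.6818)
  f(x*)   = 42.1477

x* = (1.6591, 0.7727, -3), lambda* = (12.1364, -11.6818)


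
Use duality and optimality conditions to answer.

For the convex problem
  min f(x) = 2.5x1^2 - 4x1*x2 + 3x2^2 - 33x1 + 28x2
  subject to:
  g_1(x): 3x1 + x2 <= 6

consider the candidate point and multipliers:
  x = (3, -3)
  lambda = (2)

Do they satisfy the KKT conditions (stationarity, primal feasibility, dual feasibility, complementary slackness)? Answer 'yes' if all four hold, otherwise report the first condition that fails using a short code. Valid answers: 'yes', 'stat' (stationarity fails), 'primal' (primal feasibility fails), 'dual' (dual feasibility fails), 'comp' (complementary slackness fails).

Gradient of f: grad f(x) = Q x + c = (-6, -2)
Constraint values g_i(x) = a_i^T x - b_i:
  g_1((3, -3)) = 0
Stationarity residual: grad f(x) + sum_i lambda_i a_i = (0, 0)
  -> stationarity OK
Primal feasibility (all g_i <= 0): OK
Dual feasibility (all lambda_i >= 0): OK
Complementary slackness (lambda_i * g_i(x) = 0 for all i): OK

Verdict: yes, KKT holds.

yes


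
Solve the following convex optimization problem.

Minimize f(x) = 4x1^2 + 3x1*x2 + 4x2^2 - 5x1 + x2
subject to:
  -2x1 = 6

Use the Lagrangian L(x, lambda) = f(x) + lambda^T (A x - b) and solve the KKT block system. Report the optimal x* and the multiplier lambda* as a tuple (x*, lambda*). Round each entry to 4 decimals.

Form the Lagrangian:
  L(x, lambda) = (1/2) x^T Q x + c^T x + lambda^T (A x - b)
Stationarity (grad_x L = 0): Q x + c + A^T lambda = 0.
Primal feasibility: A x = b.

This gives the KKT block system:
  [ Q   A^T ] [ x     ]   [-c ]
  [ A    0  ] [ lambda ] = [ b ]

Solving the linear system:
  x*      = (-3, 1)
  lambda* = (-13)
  f(x*)   = 47

x* = (-3, 1), lambda* = (-13)
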